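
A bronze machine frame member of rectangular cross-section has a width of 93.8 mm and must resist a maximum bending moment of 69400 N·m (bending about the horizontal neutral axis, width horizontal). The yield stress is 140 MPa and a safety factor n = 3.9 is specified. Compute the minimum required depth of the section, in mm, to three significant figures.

h = 352 mm

σ_allow = 140/3.9 = 35.90 MPa.
For a rectangular section σ = 6M/(bh²), so h² = 6M/(b σ_allow) = 6×6.9400×10^7/(93.8×35.90) = 123700 mm².
h = 351.7 mm.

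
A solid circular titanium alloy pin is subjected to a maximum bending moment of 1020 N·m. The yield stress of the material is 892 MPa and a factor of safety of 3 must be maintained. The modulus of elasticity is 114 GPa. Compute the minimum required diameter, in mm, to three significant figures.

d = 32.7 mm

σ_allow = 892/3 = 297.3 MPa.
For a solid circular section σ = 32M/(πd³), so d³ = 32M/(π σ_allow) = 32×1020000/(π×297.3) = 34940 mm³.
d = 32.69 mm.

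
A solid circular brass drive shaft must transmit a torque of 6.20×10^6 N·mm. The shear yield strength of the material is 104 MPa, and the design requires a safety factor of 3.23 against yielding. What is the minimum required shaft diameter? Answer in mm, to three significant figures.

d = 99.4 mm

Allowable shear stress τ_allow = 104/3.23 = 32.20 MPa.
For a solid shaft τ = 16T/(πd³), so d³ = 16T/(π τ_allow) = 16×6200000/(π×32.20) = 980700 mm³.
d = (980700)^(1/3) = 99.35 mm.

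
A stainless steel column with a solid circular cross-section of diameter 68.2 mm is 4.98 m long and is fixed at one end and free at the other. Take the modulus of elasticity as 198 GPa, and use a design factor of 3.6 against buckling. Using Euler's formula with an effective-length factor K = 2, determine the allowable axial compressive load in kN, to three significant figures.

P_allow = 5.81 kN

I = πd⁴/64 = π×68.2⁴/64 = 1.062×10^6 mm⁴.
Effective length L_e = KL = 2×4.98 m = 9960 mm.
Euler critical load P_cr = π²EI/L_e² = π²×198000×1.062×10^6/9960² = 20920 N.
P_allow = P_cr/n = 20920/3.6 = 5811 N.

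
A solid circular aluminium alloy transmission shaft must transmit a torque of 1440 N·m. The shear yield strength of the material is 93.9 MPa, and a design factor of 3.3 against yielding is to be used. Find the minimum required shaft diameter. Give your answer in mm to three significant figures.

d = 63.6 mm

Allowable shear stress τ_allow = 93.9/3.3 = 28.45 MPa.
For a solid shaft τ = 16T/(πd³), so d³ = 16T/(π τ_allow) = 16×1440000/(π×28.45) = 257700 mm³.
d = (257700)^(1/3) = 63.64 mm.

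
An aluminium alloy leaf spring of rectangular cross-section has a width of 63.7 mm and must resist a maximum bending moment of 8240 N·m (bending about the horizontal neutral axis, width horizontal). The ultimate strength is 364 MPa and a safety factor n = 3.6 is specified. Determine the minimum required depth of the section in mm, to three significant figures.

σ_allow = 364/3.6 = 101.1 MPa.
For a rectangular section σ = 6M/(bh²), so h² = 6M/(b σ_allow) = 6×8240000/(63.7×101.1) = 7676 mm².
h = 87.61 mm.

h = 87.6 mm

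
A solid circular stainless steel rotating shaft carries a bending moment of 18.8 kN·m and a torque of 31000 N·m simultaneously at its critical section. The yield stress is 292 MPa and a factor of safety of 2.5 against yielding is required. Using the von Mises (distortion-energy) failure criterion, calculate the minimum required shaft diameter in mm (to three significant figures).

σ_allow = σ_y/n = 292/2.5 = 116.8 MPa.
For a solid shaft σ_b = 32M/(πd³) and τ = 16T/(πd³), so the von Mises stress is σ' = (16/πd³)·√(4M²+3T²).
√(4M²+3T²) = √(4×(1.880×10^7)² + 3×(3.100×10^7)²) = 6.555×10^7 N·mm.
d³ = 16×6.555×10^7/(π×116.8) = 2.858×10^6 mm³.
d = 141.9 mm.

d = 142 mm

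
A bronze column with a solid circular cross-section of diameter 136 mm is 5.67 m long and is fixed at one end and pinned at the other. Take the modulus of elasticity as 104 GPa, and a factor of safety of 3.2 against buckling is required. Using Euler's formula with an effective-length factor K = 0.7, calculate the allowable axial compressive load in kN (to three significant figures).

P_allow = 342 kN

I = πd⁴/64 = π×136⁴/64 = 1.679×10^7 mm⁴.
Effective length L_e = KL = 0.7×5.67 m = 3969 mm.
Euler critical load P_cr = π²EI/L_e² = π²×104000×1.679×10^7/3969² = 1.094×10^6 N.
P_allow = P_cr/n = 1.094×10^6/3.2 = 341900 N.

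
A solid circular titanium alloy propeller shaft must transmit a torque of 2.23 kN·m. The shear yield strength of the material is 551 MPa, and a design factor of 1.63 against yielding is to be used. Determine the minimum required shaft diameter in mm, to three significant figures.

d = 32.3 mm

Allowable shear stress τ_allow = 551/1.63 = 338.0 MPa.
For a solid shaft τ = 16T/(πd³), so d³ = 16T/(π τ_allow) = 16×2230000/(π×338.0) = 33600 mm³.
d = (33600)^(1/3) = 32.27 mm.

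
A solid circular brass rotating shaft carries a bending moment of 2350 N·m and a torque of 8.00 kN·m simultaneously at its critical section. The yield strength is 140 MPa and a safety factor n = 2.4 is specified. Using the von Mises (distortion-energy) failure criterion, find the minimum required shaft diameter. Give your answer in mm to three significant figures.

d = 109 mm

σ_allow = σ_y/n = 140/2.4 = 58.33 MPa.
For a solid shaft σ_b = 32M/(πd³) and τ = 16T/(πd³), so the von Mises stress is σ' = (16/πd³)·√(4M²+3T²).
√(4M²+3T²) = √(4×(2.350×10^6)² + 3×(8.000×10^6)²) = 1.463×10^7 N·mm.
d³ = 16×1.463×10^7/(π×58.33) = 1.277×10^6 mm³.
d = 108.5 mm.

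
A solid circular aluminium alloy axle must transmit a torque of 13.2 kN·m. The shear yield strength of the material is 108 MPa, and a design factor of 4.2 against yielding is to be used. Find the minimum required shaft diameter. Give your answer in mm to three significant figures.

Allowable shear stress τ_allow = 108/4.2 = 25.71 MPa.
For a solid shaft τ = 16T/(πd³), so d³ = 16T/(π τ_allow) = 16×1.3200×10^7/(π×25.71) = 2.614×10^6 mm³.
d = (2.614×10^6)^(1/3) = 137.8 mm.

d = 138 mm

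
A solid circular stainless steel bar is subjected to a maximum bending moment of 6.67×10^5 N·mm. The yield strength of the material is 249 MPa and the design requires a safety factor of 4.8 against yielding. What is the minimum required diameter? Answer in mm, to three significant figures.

d = 50.8 mm

σ_allow = 249/4.8 = 51.88 MPa.
For a solid circular section σ = 32M/(πd³), so d³ = 32M/(π σ_allow) = 32×667000/(π×51.88) = 131000 mm³.
d = 50.78 mm.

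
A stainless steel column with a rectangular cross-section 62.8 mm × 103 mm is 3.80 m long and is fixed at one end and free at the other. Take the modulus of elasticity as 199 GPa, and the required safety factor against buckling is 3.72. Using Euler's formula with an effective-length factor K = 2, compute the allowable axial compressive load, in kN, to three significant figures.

Buckling occurs about the weak axis: I_min = h·b³/12 = 103×62.8³/12 = 2.126×10^6 mm⁴ (b = 62.8 mm is the smaller dimension).
Effective length L_e = KL = 2×3.80 m = 7600 mm.
Euler critical load P_cr = π²EI/L_e² = π²×199000×2.126×10^6/7600² = 72290 N.
P_allow = P_cr/n = 72290/3.72 = 19430 N.

P_allow = 19.4 kN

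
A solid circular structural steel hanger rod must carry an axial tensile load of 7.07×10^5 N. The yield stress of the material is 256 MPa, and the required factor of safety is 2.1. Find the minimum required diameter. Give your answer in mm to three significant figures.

d = 85.9 mm

Allowable stress σ_allow = 256/2.1 = 121.9 MPa.
Required area A = F/σ_allow = 707000/121.9 = 5800 mm².
A = πd²/4 → d = √(4A/π) = 85.93 mm.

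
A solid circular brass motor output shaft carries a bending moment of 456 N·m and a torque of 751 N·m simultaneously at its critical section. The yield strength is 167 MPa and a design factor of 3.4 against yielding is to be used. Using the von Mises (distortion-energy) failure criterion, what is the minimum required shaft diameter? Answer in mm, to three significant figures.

d = 54.8 mm

σ_allow = σ_y/n = 167/3.4 = 49.12 MPa.
For a solid shaft σ_b = 32M/(πd³) and τ = 16T/(πd³), so the von Mises stress is σ' = (16/πd³)·√(4M²+3T²).
√(4M²+3T²) = √(4×(456000)² + 3×(751000)²) = 1.589×10^6 N·mm.
d³ = 16×1.589×10^6/(π×49.12) = 164700 mm³.
d = 54.82 mm.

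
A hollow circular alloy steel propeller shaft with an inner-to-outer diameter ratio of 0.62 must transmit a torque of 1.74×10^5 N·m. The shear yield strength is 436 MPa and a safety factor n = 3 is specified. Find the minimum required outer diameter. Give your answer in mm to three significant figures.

d_o = 193 mm

τ_allow = 436/3 = 145.3 MPa.
For a hollow shaft τ = 16T/[πd_o³(1−k⁴)] with k = 0.62, so 1−k⁴ = 0.8522.
d_o³ = 16T/[π τ_allow (1−k⁴)] = 16×1.7400×10^8/(π×145.3×0.8522) = 7.155×10^6 mm³.
d_o = 192.7 mm.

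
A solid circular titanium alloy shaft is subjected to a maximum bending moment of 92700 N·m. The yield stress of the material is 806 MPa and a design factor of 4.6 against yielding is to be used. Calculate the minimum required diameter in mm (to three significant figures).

d = 175 mm

σ_allow = 806/4.6 = 175.2 MPa.
For a solid circular section σ = 32M/(πd³), so d³ = 32M/(π σ_allow) = 32×9.2700×10^7/(π×175.2) = 5.389×10^6 mm³.
d = 175.3 mm.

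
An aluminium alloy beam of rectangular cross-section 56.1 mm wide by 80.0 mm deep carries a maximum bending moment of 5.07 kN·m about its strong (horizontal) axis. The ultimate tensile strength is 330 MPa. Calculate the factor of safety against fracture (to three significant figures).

n = 3.89

Section modulus S = bh²/6 = 56.1×80.0²/6 = 59840 mm³.
σ = M/S = 5070000/59840 = 84.73 MPa.
n = 330/84.73 = 3.895.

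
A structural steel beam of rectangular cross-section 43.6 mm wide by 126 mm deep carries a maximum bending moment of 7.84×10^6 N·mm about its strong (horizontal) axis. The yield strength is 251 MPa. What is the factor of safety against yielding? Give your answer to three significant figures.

n = 3.69

Section modulus S = bh²/6 = 43.6×126²/6 = 115400 mm³.
σ = M/S = 7840000/115400 = 67.96 MPa.
n = 251/67.96 = 3.693.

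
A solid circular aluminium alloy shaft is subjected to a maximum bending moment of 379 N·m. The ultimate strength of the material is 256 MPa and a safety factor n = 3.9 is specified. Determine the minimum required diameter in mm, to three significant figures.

d = 38.9 mm

σ_allow = 256/3.9 = 65.64 MPa.
For a solid circular section σ = 32M/(πd³), so d³ = 32M/(π σ_allow) = 32×379000/(π×65.64) = 58810 mm³.
d = 38.89 mm.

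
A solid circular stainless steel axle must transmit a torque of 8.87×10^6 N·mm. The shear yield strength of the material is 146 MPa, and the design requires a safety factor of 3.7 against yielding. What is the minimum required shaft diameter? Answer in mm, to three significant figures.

Allowable shear stress τ_allow = 146/3.7 = 39.46 MPa.
For a solid shaft τ = 16T/(πd³), so d³ = 16T/(π τ_allow) = 16×8870000/(π×39.46) = 1.145×10^6 mm³.
d = (1.145×10^6)^(1/3) = 104.6 mm.

d = 105 mm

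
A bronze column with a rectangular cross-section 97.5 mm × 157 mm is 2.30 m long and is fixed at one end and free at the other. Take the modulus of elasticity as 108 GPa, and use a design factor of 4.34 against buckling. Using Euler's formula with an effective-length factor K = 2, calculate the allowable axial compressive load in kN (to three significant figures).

Buckling occurs about the weak axis: I_min = h·b³/12 = 157×97.5³/12 = 1.213×10^7 mm⁴ (b = 97.5 mm is the smaller dimension).
Effective length L_e = KL = 2×2.30 m = 4600 mm.
Euler critical load P_cr = π²EI/L_e² = π²×108000×1.213×10^7/4600² = 610900 N.
P_allow = P_cr/n = 610900/4.34 = 140800 N.

P_allow = 141 kN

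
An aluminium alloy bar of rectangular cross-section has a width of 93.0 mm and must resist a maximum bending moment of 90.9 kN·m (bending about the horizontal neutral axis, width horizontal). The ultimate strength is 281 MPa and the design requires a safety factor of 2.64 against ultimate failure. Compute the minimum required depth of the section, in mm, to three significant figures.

σ_allow = 281/2.64 = 106.4 MPa.
For a rectangular section σ = 6M/(bh²), so h² = 6M/(b σ_allow) = 6×9.0900×10^7/(93.0×106.4) = 55100 mm².
h = 234.7 mm.

h = 235 mm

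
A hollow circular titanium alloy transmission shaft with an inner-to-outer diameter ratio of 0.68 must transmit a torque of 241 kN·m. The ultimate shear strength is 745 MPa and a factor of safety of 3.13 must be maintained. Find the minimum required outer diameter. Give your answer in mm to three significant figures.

τ_allow = 745/3.13 = 238.0 MPa.
For a hollow shaft τ = 16T/[πd_o³(1−k⁴)] with k = 0.68, so 1−k⁴ = 0.7862.
d_o³ = 16T/[π τ_allow (1−k⁴)] = 16×2.4100×10^8/(π×238.0×0.7862) = 6.559×10^6 mm³.
d_o = 187.2 mm.

d_o = 187 mm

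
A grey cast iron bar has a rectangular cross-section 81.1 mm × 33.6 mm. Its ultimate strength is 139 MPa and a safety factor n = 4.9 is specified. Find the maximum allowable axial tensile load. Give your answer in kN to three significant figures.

F_allow = 77.3 kN

σ_allow = 139/4.9 = 28.37 MPa.
A = 81.1×33.6 = 2725 mm².
F_allow = σ_allow × A = 28.37×2725 = 77300 N.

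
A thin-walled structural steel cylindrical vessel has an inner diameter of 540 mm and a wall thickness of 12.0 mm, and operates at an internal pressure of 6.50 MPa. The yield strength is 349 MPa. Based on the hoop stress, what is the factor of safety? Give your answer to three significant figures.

σ_h = pD/(2t) = 6.50×540/(2×12.0) = 146.2 MPa.
n = 349/146.2 = 2.386.

n = 2.39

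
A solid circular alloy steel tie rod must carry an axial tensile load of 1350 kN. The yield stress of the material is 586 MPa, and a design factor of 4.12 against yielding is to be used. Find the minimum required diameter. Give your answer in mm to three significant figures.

d = 110 mm

Allowable stress σ_allow = 586/4.12 = 142.2 MPa.
Required area A = F/σ_allow = 1350000/142.2 = 9491 mm².
A = πd²/4 → d = √(4A/π) = 109.9 mm.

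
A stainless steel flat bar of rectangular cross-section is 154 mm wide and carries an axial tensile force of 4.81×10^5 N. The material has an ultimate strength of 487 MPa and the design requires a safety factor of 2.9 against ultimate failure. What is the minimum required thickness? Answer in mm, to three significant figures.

σ_allow = 487/2.9 = 167.9 MPa.
Required area A = F/σ_allow = 481000/167.9 = 2864 mm².
t = A/w = 2864/154 = 18.60 mm.

t = 18.6 mm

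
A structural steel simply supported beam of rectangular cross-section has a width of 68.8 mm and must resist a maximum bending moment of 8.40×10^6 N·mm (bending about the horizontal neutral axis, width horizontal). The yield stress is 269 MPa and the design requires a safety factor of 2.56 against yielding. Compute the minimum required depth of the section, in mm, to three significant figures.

h = 83.5 mm

σ_allow = 269/2.56 = 105.1 MPa.
For a rectangular section σ = 6M/(bh²), so h² = 6M/(b σ_allow) = 6×8400000/(68.8×105.1) = 6972 mm².
h = 83.50 mm.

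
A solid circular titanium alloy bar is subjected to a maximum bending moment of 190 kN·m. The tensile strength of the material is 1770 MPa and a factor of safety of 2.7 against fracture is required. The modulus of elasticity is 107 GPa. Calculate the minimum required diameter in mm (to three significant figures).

σ_allow = 1770/2.7 = 655.6 MPa.
For a solid circular section σ = 32M/(πd³), so d³ = 32M/(π σ_allow) = 32×1.9000×10^8/(π×655.6) = 2.952×10^6 mm³.
d = 143.5 mm.

d = 143 mm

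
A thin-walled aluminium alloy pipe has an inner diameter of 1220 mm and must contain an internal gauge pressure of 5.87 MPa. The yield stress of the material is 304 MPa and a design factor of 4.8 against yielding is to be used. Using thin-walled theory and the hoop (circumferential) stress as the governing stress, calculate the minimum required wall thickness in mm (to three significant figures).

t = 56.5 mm

σ_allow = 304/4.8 = 63.33 MPa.
Hoop stress σ_h = pD/(2t), so t = pD/(2σ_allow) = 5.87×1220/(2×63.33) = 56.54 mm.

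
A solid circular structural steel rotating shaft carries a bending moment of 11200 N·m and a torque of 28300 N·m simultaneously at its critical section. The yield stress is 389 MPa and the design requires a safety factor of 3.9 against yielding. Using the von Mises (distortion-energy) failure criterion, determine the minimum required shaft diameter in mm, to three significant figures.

d = 140 mm

σ_allow = σ_y/n = 389/3.9 = 99.74 MPa.
For a solid shaft σ_b = 32M/(πd³) and τ = 16T/(πd³), so the von Mises stress is σ' = (16/πd³)·√(4M²+3T²).
√(4M²+3T²) = √(4×(1.120×10^7)² + 3×(2.830×10^7)²) = 5.389×10^7 N·mm.
d³ = 16×5.389×10^7/(π×99.74) = 2.752×10^6 mm³.
d = 140.1 mm.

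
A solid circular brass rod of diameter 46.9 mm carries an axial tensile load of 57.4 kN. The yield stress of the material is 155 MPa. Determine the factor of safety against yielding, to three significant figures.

n = 4.67

A = πd²/4 = 1728 mm².
σ = F/A = 57400/1728 = 33.23 MPa.
n = 155/33.23 = 4.665.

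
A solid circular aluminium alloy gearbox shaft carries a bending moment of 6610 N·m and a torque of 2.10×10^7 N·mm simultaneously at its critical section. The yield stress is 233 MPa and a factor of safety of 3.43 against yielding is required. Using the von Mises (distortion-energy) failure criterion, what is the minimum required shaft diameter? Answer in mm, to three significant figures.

d = 143 mm

σ_allow = σ_y/n = 233/3.43 = 67.93 MPa.
For a solid shaft σ_b = 32M/(πd³) and τ = 16T/(πd³), so the von Mises stress is σ' = (16/πd³)·√(4M²+3T²).
√(4M²+3T²) = √(4×(6.610×10^6)² + 3×(2.100×10^7)²) = 3.870×10^7 N·mm.
d³ = 16×3.870×10^7/(π×67.93) = 2.902×10^6 mm³.
d = 142.6 mm.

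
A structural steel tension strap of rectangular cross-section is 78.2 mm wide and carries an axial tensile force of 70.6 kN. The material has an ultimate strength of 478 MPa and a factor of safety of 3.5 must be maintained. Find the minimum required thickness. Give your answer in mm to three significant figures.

σ_allow = 478/3.5 = 136.6 MPa.
Required area A = F/σ_allow = 70600/136.6 = 516.9 mm².
t = A/w = 516.9/78.2 = 6.611 mm.

t = 6.61 mm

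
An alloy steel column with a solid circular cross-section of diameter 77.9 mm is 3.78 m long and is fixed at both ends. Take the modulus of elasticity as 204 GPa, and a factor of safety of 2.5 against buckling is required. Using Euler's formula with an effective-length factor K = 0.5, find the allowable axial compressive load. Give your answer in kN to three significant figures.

P_allow = 408 kN

I = πd⁴/64 = π×77.9⁴/64 = 1.808×10^6 mm⁴.
Effective length L_e = KL = 0.5×3.78 m = 1890 mm.
Euler critical load P_cr = π²EI/L_e² = π²×204000×1.808×10^6/1890² = 1.019×10^6 N.
P_allow = P_cr/n = 1.019×10^6/2.5 = 407600 N.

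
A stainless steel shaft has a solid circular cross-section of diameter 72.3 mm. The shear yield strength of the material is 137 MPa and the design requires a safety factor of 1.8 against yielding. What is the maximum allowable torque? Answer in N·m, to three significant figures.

τ_allow = 137/1.8 = 76.11 MPa.
For a solid shaft T_allow = τ_allow·πd³/16; πd³/16 = π×72.3³/16 = 74210 mm³.
T_allow = 76.11×74210 = 5.648×10^6 N·mm = 5648 N·m.

T_allow = 5650 N·m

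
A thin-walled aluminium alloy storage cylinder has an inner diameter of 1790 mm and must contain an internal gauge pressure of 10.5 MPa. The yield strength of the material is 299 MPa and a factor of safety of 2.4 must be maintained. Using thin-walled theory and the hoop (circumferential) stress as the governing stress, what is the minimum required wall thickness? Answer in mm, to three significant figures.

σ_allow = 299/2.4 = 124.6 MPa.
Hoop stress σ_h = pD/(2t), so t = pD/(2σ_allow) = 10.5×1790/(2×124.6) = 75.43 mm.

t = 75.4 mm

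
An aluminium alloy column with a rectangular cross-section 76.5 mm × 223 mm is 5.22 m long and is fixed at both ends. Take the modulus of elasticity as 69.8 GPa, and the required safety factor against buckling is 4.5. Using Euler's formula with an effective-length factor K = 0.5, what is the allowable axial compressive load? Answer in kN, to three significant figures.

P_allow = 187 kN

Buckling occurs about the weak axis: I_min = h·b³/12 = 223×76.5³/12 = 8.320×10^6 mm⁴ (b = 76.5 mm is the smaller dimension).
Effective length L_e = KL = 0.5×5.22 m = 2610 mm.
Euler critical load P_cr = π²EI/L_e² = π²×69800×8.320×10^6/2610² = 841400 N.
P_allow = P_cr/n = 841400/4.5 = 187000 N.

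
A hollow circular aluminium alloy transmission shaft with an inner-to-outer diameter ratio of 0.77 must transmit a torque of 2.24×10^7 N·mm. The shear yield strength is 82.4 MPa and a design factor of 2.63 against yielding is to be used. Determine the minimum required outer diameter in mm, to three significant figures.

τ_allow = 82.4/2.63 = 31.33 MPa.
For a hollow shaft τ = 16T/[πd_o³(1−k⁴)] with k = 0.77, so 1−k⁴ = 0.6485.
d_o³ = 16T/[π τ_allow (1−k⁴)] = 16×2.2400×10^7/(π×31.33×0.6485) = 5.615×10^6 mm³.
d_o = 177.7 mm.

d_o = 178 mm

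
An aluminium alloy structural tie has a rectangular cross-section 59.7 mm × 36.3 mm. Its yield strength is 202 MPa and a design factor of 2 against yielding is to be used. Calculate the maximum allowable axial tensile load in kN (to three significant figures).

F_allow = 219 kN

σ_allow = 202/2 = 101.0 MPa.
A = 59.7×36.3 = 2167 mm².
F_allow = σ_allow × A = 101.0×2167 = 218900 N.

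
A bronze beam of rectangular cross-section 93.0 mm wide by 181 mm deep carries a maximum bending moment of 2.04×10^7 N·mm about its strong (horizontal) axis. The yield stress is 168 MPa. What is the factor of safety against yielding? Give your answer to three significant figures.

Section modulus S = bh²/6 = 93.0×181²/6 = 507800 mm³.
σ = M/S = 2.0400×10^7/507800 = 40.17 MPa.
n = 168/40.17 = 4.182.

n = 4.18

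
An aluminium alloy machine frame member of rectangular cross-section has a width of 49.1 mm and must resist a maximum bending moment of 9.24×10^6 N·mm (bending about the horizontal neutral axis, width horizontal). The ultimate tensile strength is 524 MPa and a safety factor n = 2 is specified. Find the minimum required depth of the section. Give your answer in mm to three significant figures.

σ_allow = 524/2 = 262.0 MPa.
For a rectangular section σ = 6M/(bh²), so h² = 6M/(b σ_allow) = 6×9240000/(49.1×262.0) = 4310 mm².
h = 65.65 mm.

h = 65.6 mm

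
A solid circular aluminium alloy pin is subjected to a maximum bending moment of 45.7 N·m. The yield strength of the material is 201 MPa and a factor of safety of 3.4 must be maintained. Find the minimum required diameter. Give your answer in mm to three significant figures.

σ_allow = 201/3.4 = 59.12 MPa.
For a solid circular section σ = 32M/(πd³), so d³ = 32M/(π σ_allow) = 32×45700/(π×59.12) = 7874 mm³.
d = 19.89 mm.

d = 19.9 mm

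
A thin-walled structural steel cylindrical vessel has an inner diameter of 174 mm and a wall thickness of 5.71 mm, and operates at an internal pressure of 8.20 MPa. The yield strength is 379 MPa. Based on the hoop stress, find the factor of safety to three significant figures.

σ_h = pD/(2t) = 8.20×174/(2×5.71) = 124.9 MPa.
n = 379/124.9 = 3.033.

n = 3.03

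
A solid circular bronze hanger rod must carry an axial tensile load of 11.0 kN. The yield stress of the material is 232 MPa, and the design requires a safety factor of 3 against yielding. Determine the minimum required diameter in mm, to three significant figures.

Allowable stress σ_allow = 232/3 = 77.33 MPa.
Required area A = F/σ_allow = 11000/77.33 = 142.2 mm².
A = πd²/4 → d = √(4A/π) = 13.46 mm.

d = 13.5 mm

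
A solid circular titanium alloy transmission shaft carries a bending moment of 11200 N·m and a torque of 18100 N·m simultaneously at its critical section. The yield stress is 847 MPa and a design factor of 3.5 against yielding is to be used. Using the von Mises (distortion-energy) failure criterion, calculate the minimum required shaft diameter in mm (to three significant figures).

σ_allow = σ_y/n = 847/3.5 = 242.0 MPa.
For a solid shaft σ_b = 32M/(πd³) and τ = 16T/(πd³), so the von Mises stress is σ' = (16/πd³)·√(4M²+3T²).
√(4M²+3T²) = √(4×(1.120×10^7)² + 3×(1.810×10^7)²) = 3.853×10^7 N·mm.
d³ = 16×3.853×10^7/(π×242.0) = 810900 mm³.
d = 93.25 mm.

d = 93.3 mm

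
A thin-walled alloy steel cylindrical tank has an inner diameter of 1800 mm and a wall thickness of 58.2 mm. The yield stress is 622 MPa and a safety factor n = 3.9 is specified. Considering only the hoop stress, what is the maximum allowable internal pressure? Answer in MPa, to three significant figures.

p_allow = 10.3 MPa

σ_allow = 622/3.9 = 159.5 MPa.
σ_h = pD/(2t) → p_allow = 2σ_allow t/D = 2×159.5×58.2/1800 = 10.31 MPa.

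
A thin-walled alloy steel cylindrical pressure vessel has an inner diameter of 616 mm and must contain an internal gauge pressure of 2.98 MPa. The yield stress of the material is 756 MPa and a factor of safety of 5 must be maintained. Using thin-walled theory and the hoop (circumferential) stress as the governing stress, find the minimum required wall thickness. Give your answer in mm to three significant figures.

t = 6.07 mm

σ_allow = 756/5 = 151.2 MPa.
Hoop stress σ_h = pD/(2t), so t = pD/(2σ_allow) = 2.98×616/(2×151.2) = 6.070 mm.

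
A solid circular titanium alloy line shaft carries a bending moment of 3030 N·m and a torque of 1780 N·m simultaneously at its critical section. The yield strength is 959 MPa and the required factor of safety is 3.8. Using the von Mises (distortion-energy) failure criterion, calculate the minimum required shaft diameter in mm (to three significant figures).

σ_allow = σ_y/n = 959/3.8 = 252.4 MPa.
For a solid shaft σ_b = 32M/(πd³) and τ = 16T/(πd³), so the von Mises stress is σ' = (16/πd³)·√(4M²+3T²).
√(4M²+3T²) = √(4×(3.030×10^6)² + 3×(1.780×10^6)²) = 6.799×10^6 N·mm.
d³ = 16×6.799×10^6/(π×252.4) = 137200 mm³.
d = 51.58 mm.

d = 51.6 mm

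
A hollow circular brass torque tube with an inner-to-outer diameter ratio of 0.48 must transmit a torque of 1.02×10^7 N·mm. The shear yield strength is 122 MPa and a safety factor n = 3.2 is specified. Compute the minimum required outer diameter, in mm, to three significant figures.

d_o = 113 mm

τ_allow = 122/3.2 = 38.12 MPa.
For a hollow shaft τ = 16T/[πd_o³(1−k⁴)] with k = 0.48, so 1−k⁴ = 0.9469.
d_o³ = 16T/[π τ_allow (1−k⁴)] = 16×1.0200×10^7/(π×38.12×0.9469) = 1.439×10^6 mm³.
d_o = 112.9 mm.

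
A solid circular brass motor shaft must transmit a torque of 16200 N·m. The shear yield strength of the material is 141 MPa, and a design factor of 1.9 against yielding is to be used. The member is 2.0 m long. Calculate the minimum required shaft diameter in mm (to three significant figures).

d = 104 mm

Allowable shear stress τ_allow = 141/1.9 = 74.21 MPa.
For a solid shaft τ = 16T/(πd³), so d³ = 16T/(π τ_allow) = 16×1.6200×10^7/(π×74.21) = 1.112×10^6 mm³.
d = (1.112×10^6)^(1/3) = 103.6 mm.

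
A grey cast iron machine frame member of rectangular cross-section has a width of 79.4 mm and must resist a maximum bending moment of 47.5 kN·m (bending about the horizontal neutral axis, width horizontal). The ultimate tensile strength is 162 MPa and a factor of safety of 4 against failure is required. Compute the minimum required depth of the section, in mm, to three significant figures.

h = 298 mm

σ_allow = 162/4 = 40.50 MPa.
For a rectangular section σ = 6M/(bh²), so h² = 6M/(b σ_allow) = 6×4.7500×10^7/(79.4×40.50) = 88630 mm².
h = 297.7 mm.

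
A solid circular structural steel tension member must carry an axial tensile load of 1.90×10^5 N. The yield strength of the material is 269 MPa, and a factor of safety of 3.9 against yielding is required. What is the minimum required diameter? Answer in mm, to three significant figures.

Allowable stress σ_allow = 269/3.9 = 68.97 MPa.
Required area A = F/σ_allow = 190000/68.97 = 2755 mm².
A = πd²/4 → d = √(4A/π) = 59.22 mm.

d = 59.2 mm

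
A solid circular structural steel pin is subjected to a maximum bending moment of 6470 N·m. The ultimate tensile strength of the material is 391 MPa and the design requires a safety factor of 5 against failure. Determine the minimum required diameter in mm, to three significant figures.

d = 94.5 mm

σ_allow = 391/5 = 78.20 MPa.
For a solid circular section σ = 32M/(πd³), so d³ = 32M/(π σ_allow) = 32×6470000/(π×78.20) = 842700 mm³.
d = 94.46 mm.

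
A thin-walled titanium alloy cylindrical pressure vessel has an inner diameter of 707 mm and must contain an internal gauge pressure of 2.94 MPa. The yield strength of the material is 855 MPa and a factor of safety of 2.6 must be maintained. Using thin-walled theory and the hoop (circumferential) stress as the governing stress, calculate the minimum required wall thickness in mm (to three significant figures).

σ_allow = 855/2.6 = 328.8 MPa.
Hoop stress σ_h = pD/(2t), so t = pD/(2σ_allow) = 2.94×707/(2×328.8) = 3.160 mm.

t = 3.16 mm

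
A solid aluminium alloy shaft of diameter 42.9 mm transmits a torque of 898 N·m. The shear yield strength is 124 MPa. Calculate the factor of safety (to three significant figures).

τ = 16T/(πd³) = 16×898000/(π×42.9³) = 57.93 MPa.
n = τ_limit/τ = 124/57.93 = 2.141.

n = 2.14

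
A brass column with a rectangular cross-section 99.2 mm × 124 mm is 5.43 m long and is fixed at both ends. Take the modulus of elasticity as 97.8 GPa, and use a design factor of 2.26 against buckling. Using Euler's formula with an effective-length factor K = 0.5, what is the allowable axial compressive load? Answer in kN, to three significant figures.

P_allow = 584 kN

Buckling occurs about the weak axis: I_min = h·b³/12 = 124×99.2³/12 = 1.009×10^7 mm⁴ (b = 99.2 mm is the smaller dimension).
Effective length L_e = KL = 0.5×5.43 m = 2715 mm.
Euler critical load P_cr = π²EI/L_e² = π²×97800×1.009×10^7/2715² = 1.321×10^6 N.
P_allow = P_cr/n = 1.321×10^6/2.26 = 584500 N.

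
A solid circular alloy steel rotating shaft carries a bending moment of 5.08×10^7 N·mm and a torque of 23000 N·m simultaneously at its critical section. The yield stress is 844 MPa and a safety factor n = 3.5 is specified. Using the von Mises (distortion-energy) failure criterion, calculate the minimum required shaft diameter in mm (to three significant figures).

d = 132 mm

σ_allow = σ_y/n = 844/3.5 = 241.1 MPa.
For a solid shaft σ_b = 32M/(πd³) and τ = 16T/(πd³), so the von Mises stress is σ' = (16/πd³)·√(4M²+3T²).
√(4M²+3T²) = √(4×(5.080×10^7)² + 3×(2.300×10^7)²) = 1.091×10^8 N·mm.
d³ = 16×1.091×10^8/(π×241.1) = 2.305×10^6 mm³.
d = 132.1 mm.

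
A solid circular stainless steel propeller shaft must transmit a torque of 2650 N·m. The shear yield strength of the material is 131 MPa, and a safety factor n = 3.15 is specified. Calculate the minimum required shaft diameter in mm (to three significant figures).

d = 68.7 mm

Allowable shear stress τ_allow = 131/3.15 = 41.59 MPa.
For a solid shaft τ = 16T/(πd³), so d³ = 16T/(π τ_allow) = 16×2650000/(π×41.59) = 324500 mm³.
d = (324500)^(1/3) = 68.72 mm.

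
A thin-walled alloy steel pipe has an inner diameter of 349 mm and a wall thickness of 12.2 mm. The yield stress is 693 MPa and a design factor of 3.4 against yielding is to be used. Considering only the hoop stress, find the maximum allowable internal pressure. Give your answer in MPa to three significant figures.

σ_allow = 693/3.4 = 203.8 MPa.
σ_h = pD/(2t) → p_allow = 2σ_allow t/D = 2×203.8×12.2/349 = 14.25 MPa.

p_allow = 14.3 MPa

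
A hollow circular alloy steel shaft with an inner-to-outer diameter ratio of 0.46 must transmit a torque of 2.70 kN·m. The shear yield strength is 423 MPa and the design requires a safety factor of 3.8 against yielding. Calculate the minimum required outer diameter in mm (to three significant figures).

d_o = 50.6 mm

τ_allow = 423/3.8 = 111.3 MPa.
For a hollow shaft τ = 16T/[πd_o³(1−k⁴)] with k = 0.46, so 1−k⁴ = 0.9552.
d_o³ = 16T/[π τ_allow (1−k⁴)] = 16×2700000/(π×111.3×0.9552) = 129300 mm³.
d_o = 50.57 mm.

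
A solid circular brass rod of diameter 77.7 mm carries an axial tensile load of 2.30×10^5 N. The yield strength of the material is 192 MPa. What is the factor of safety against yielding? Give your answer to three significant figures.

A = πd²/4 = 4742 mm².
σ = F/A = 230000/4742 = 48.51 MPa.
n = 192/48.51 = 3.958.

n = 3.96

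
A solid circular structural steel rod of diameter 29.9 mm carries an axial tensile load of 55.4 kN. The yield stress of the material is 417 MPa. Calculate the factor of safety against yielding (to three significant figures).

n = 5.29

A = πd²/4 = 702.2 mm².
σ = F/A = 55400/702.2 = 78.90 MPa.
n = 417/78.90 = 5.285.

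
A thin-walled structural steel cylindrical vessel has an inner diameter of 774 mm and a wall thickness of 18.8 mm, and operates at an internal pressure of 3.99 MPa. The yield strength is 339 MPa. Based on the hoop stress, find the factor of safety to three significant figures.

σ_h = pD/(2t) = 3.99×774/(2×18.8) = 82.13 MPa.
n = 339/82.13 = 4.127.

n = 4.13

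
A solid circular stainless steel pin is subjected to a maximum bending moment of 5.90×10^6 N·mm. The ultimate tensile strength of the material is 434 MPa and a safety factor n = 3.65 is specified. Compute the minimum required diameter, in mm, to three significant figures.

σ_allow = 434/3.65 = 118.9 MPa.
For a solid circular section σ = 32M/(πd³), so d³ = 32M/(π σ_allow) = 32×5900000/(π×118.9) = 505400 mm³.
d = 79.66 mm.

d = 79.7 mm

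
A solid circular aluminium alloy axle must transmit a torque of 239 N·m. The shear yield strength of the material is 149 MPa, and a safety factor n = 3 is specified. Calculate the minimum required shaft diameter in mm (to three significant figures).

Allowable shear stress τ_allow = 149/3 = 49.67 MPa.
For a solid shaft τ = 16T/(πd³), so d³ = 16T/(π τ_allow) = 16×239000/(π×49.67) = 24510 mm³.
d = (24510)^(1/3) = 29.05 mm.

d = 29.0 mm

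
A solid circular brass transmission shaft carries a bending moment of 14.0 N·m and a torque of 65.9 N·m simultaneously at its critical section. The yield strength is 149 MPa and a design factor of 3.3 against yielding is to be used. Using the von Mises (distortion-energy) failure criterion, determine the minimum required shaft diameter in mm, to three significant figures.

σ_allow = σ_y/n = 149/3.3 = 45.15 MPa.
For a solid shaft σ_b = 32M/(πd³) and τ = 16T/(πd³), so the von Mises stress is σ' = (16/πd³)·√(4M²+3T²).
√(4M²+3T²) = √(4×(14000)² + 3×(65900)²) = 117500 N·mm.
d³ = 16×117500/(π×45.15) = 13260 mm³.
d = 23.67 mm.

d = 23.7 mm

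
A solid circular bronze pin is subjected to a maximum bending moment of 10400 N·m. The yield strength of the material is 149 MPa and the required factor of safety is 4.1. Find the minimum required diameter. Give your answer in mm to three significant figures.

σ_allow = 149/4.1 = 36.34 MPa.
For a solid circular section σ = 32M/(πd³), so d³ = 32M/(π σ_allow) = 32×1.0400×10^7/(π×36.34) = 2.915×10^6 mm³.
d = 142.8 mm.

d = 143 mm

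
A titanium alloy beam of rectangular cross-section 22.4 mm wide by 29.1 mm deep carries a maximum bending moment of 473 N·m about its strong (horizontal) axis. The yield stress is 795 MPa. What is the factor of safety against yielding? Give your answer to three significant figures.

n = 5.31

Section modulus S = bh²/6 = 22.4×29.1²/6 = 3161 mm³.
σ = M/S = 473000/3161 = 149.6 MPa.
n = 795/149.6 = 5.314.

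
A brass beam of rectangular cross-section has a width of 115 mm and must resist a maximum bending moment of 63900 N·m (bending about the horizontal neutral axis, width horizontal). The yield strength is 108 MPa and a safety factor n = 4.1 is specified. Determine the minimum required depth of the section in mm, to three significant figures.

σ_allow = 108/4.1 = 26.34 MPa.
For a rectangular section σ = 6M/(bh²), so h² = 6M/(b σ_allow) = 6×6.3900×10^7/(115×26.34) = 126600 mm².
h = 355.8 mm.

h = 356 mm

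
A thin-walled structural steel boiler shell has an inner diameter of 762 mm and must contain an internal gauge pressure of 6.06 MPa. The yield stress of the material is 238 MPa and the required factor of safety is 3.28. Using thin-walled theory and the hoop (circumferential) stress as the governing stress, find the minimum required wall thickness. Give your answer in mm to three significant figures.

t = 31.8 mm

σ_allow = 238/3.28 = 72.56 MPa.
Hoop stress σ_h = pD/(2t), so t = pD/(2σ_allow) = 6.06×762/(2×72.56) = 31.82 mm.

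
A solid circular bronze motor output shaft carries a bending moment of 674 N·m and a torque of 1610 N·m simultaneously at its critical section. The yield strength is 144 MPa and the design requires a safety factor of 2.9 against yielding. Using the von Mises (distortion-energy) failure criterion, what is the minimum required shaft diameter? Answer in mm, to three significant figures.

σ_allow = σ_y/n = 144/2.9 = 49.66 MPa.
For a solid shaft σ_b = 32M/(πd³) and τ = 16T/(πd³), so the von Mises stress is σ' = (16/πd³)·√(4M²+3T²).
√(4M²+3T²) = √(4×(674000)² + 3×(1.610×10^6)²) = 3.097×10^6 N·mm.
d³ = 16×3.097×10^6/(π×49.66) = 317700 mm³.
d = 68.23 mm.

d = 68.2 mm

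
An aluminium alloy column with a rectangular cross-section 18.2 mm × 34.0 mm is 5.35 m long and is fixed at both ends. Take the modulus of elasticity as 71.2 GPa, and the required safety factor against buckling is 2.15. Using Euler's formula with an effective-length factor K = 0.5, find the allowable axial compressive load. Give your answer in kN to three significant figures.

P_allow = 0.780 kN

Buckling occurs about the weak axis: I_min = h·b³/12 = 34.0×18.2³/12 = 17080 mm⁴ (b = 18.2 mm is the smaller dimension).
Effective length L_e = KL = 0.5×5.35 m = 2675 mm.
Euler critical load P_cr = π²EI/L_e² = π²×71200×17080/2675² = 1677 N.
P_allow = P_cr/n = 1677/2.15 = 780.2 N.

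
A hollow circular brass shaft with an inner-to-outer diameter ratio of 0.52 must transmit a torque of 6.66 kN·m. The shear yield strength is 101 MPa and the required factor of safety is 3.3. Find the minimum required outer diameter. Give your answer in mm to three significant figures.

τ_allow = 101/3.3 = 30.61 MPa.
For a hollow shaft τ = 16T/[πd_o³(1−k⁴)] with k = 0.52, so 1−k⁴ = 0.9269.
d_o³ = 16T/[π τ_allow (1−k⁴)] = 16×6660000/(π×30.61×0.9269) = 1.196×10^6 mm³.
d_o = 106.1 mm.

d_o = 106 mm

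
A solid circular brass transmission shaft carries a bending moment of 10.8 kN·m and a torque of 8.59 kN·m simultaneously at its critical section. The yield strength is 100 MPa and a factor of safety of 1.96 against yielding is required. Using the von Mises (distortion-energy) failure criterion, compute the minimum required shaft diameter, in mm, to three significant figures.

d = 138 mm

σ_allow = σ_y/n = 100/1.96 = 51.02 MPa.
For a solid shaft σ_b = 32M/(πd³) and τ = 16T/(πd³), so the von Mises stress is σ' = (16/πd³)·√(4M²+3T²).
√(4M²+3T²) = √(4×(1.080×10^7)² + 3×(8.590×10^6)²) = 2.623×10^7 N·mm.
d³ = 16×2.623×10^7/(π×51.02) = 2.618×10^6 mm³.
d = 137.8 mm.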